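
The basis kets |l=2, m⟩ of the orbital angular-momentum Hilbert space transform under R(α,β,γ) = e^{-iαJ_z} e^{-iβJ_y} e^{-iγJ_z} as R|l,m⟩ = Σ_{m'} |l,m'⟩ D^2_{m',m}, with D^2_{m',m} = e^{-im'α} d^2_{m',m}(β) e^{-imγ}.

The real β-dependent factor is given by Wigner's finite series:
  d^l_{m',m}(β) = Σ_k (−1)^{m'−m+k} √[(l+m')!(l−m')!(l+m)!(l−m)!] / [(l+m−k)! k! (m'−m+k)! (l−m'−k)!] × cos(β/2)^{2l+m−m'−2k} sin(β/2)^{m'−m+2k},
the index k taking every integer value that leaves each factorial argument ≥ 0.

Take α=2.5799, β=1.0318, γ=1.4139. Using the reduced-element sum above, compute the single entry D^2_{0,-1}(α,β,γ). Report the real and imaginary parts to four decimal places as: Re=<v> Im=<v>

First d^2_{0,-1}(β=1.0318), then the phase factors e^{-i(0)α} and e^{-i(-1)γ}:
c=cos(1.0318/2)=0.869849, s=sin(1.0318/2)=0.493318; N=√[2·2·1·6]=4.898979
k∈{0,1} keeps every argument non-negative
  k=0: (−1)^1·4.8990/(2)·0.8698^3·0.4933^1 = -0.795306
  k=1: (−1)^2·4.8990/(2)·0.8698^1·0.4933^3 = +0.255800
d^2_{0,-1}(1.0318) = -0.795306 +0.255800 = -0.539506
Phases: e^{-i·(0)·2.5799}=+1.000000+0.000000i, e^{-i·(-1)·1.4139}=+0.156253+0.987717i ⇒ D=-0.084300-0.532879i

Re=-0.0843 Im=-0.5329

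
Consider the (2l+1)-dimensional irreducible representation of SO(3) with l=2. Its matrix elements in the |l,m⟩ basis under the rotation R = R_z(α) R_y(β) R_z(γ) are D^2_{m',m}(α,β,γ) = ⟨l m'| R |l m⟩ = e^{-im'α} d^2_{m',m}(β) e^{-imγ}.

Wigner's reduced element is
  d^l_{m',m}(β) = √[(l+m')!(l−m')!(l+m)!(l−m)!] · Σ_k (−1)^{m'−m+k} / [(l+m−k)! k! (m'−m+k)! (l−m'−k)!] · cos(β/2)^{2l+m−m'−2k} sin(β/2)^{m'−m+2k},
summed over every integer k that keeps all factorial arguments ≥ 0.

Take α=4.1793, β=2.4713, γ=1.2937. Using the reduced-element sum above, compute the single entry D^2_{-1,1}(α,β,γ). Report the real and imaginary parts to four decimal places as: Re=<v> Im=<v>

Re=0.4894 Im=-0.1281

D^2_{-1,1}(4.1793,2.4713,1.2937) = e^{-i·-1·4.1793}·d^2_{-1,1}(2.4713)·e^{-i·1·1.2937}. Compute d first:
c=cos(2.4713/2)=0.328907, s=sin(2.4713/2)=0.944362; N=√[1·6·6·1]=6.000000
k: max(0,(1)−(-1))=2 … min(2+(1),2−(-1))=3
  k=2: (−1)^0·6.0000/(2)·0.3289^2·0.9444^2 = +0.289431
  k=3: (−1)^1·6.0000/(6)·0.3289^0·0.9444^4 = -0.795343
d^2_{-1,1}(2.4713) = +0.289431 -0.795343 = -0.505911
Phases: e^{-i·(-1)·4.1793}=-0.508196-0.861241i, e^{-i·(1)·1.2937}=+0.273564-0.961854i ⇒ D=+0.489425-0.128100i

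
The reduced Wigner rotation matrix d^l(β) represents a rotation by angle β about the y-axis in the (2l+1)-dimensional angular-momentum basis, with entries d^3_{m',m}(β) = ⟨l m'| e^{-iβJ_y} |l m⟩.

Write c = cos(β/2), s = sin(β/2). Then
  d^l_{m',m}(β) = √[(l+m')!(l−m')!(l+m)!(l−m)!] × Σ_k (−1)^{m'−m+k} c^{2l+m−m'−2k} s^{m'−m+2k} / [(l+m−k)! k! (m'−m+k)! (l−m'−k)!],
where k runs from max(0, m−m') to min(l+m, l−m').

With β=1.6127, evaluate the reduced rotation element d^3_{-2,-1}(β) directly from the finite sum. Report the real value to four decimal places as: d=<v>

d^3_{-2,-1}(β=1.6127) via Wigner's sum:
c=cos(1.6127/2)=0.692137, s=sin(1.6127/2)=0.721766; N=√[1·120·2·24]=75.894664
k: max(0,(-1)−(-2))=1 … min(3+(-1),3−(-2))=2
  k=1: (−1)^0·75.8947/(24)·0.6921^5·0.7218^1 = +0.362542
  k=2: (−1)^1·75.8947/(12)·0.6921^3·0.7218^3 = -0.788489
d^3_{-2,-1}(1.6127) = +0.362542 -0.788489 = -0.425947

d=-0.4259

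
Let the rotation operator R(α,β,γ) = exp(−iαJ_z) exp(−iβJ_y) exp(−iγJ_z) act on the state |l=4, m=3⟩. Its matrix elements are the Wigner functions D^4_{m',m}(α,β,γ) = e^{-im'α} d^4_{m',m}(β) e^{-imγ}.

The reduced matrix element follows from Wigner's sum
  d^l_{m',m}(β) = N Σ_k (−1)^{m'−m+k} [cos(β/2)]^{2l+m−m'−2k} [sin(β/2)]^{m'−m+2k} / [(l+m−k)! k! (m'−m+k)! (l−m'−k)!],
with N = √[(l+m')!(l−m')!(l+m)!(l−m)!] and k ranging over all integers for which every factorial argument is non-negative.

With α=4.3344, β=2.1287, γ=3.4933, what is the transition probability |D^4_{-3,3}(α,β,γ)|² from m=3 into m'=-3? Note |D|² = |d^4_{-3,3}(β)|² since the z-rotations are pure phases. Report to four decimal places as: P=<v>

D^4_{-3,3}(4.3344,2.1287,3.4933) = e^{-i·-3·4.3344}·d^4_{-3,3}(2.1287)·e^{-i·3·3.4933}. Compute d first:
With c≡cos(β/2)=0.485073 and s≡sin(β/2)=0.874474, N=[1·5040·5040·1]^{1/2}=5040.000000
Admissible k: 6..7 (factorial args all ≥0)
  k=6: (−1)^0·5040.0000/(720)·0.4851^2·0.8745^6 = +0.736534
  k=7: (−1)^1·5040.0000/(5040)·0.4851^0·0.8745^8 = -0.341959
d^4_{-3,3}(2.1287) = +0.736534 -0.341959 = +0.394574
|D^4_{-3,3}|² = |d^4_{-3,3}(β)|² = (+0.394574)² = 0.155689 (the z-rotation phases have unit modulus)

P=0.1557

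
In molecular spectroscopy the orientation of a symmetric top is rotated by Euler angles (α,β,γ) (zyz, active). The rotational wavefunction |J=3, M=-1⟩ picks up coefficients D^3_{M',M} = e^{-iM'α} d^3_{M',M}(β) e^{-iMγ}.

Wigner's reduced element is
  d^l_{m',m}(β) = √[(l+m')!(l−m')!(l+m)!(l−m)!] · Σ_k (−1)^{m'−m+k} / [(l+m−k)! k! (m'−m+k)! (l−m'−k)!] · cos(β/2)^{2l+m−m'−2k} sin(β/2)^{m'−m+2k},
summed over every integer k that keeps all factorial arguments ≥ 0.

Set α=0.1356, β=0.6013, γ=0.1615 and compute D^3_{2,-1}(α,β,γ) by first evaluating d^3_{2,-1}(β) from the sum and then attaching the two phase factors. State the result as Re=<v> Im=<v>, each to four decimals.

D^3_{2,-1}(0.1356,0.6013,0.1615) = e^{-i·2·0.1356}·d^3_{2,-1}(0.6013)·e^{-i·-1·0.1615}. Compute d first:
With c≡cos(β/2)=0.955144 and s≡sin(β/2)=0.296141, N=[120·1·2·24]^{1/2}=75.894664
k: max(0,(-1)−(2))=0 … min(3+(-1),3−(2))=1
  k=0: (−1)^3·75.8947/(12)·0.9551^3·0.2961^3 = -0.143131
  k=1: (−1)^4·75.8947/(24)·0.9551^1·0.2961^5 = +0.006880
d^3_{2,-1}(0.6013) = -0.143131 +0.006880 = -0.136251
Attach z-rotation phases: D = e^{-i(2)(0.1356)}·(-0.136251)·e^{-i(-1)(0.1615)} = -0.135432+0.014917i

Re=-0.1354 Im=0.0149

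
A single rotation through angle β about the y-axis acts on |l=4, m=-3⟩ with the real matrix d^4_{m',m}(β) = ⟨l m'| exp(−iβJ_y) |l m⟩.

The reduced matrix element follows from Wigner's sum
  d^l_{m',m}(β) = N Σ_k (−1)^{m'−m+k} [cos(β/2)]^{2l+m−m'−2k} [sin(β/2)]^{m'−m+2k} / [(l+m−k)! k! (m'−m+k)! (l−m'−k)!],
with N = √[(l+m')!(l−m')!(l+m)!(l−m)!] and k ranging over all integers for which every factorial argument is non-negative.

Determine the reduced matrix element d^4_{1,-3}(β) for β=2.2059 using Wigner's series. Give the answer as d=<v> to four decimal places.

d^4_{1,-3}(β=2.2059) via Wigner's sum:
With c≡cos(β/2)=0.450965 and s≡sin(β/2)=0.892542, N=[120·6·1·5040]^{1/2}=1904.940944
The bounds max(0,m−m')=0 and min(l+m,l−m')=1 give 2 terms
  k=0: (−1)^4·1904.9409/(144)·0.4510^4·0.8925^4 = +0.347220
  k=1: (−1)^5·1904.9409/(240)·0.4510^2·0.8925^6 = -0.816069
d^4_{1,-3}(2.2059) = +0.347220 -0.816069 = -0.468849

d=-0.4688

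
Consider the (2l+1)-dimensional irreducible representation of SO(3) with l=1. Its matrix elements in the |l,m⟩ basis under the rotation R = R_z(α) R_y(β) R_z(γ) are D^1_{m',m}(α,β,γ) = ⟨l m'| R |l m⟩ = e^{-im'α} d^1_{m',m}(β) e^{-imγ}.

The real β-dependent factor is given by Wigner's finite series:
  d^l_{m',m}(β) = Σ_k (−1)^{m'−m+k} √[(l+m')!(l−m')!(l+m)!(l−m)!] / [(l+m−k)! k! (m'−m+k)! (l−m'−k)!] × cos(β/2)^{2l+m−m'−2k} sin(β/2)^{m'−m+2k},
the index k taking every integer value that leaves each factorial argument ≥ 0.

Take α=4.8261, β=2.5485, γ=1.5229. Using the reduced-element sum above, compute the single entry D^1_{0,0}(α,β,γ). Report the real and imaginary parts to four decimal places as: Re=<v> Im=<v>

First d^1_{0,0}(β=2.5485), then the phase factors e^{-i(0)α} and e^{-i(0)γ}:
Half-angle: c=0.292219, s=0.956351. N=√(1·1·1·1)=1.000000
Admissible k: 0..1 (factorial args all ≥0)
  k=0: (−1)^0·1.0000/(1)·0.2922^2·0.9564^0 = +0.085392
  k=1: (−1)^1·1.0000/(1)·0.2922^0·0.9564^2 = -0.914608
d^1_{0,0}(2.5485) = +0.085392 -0.914608 = -0.829216
Attach z-rotation phases: D = e^{-i(0)(4.8261)}·(-0.829216)·e^{-i(0)(1.5229)} = -0.829216+0.000000i

Re=-0.8292 Im=0.0000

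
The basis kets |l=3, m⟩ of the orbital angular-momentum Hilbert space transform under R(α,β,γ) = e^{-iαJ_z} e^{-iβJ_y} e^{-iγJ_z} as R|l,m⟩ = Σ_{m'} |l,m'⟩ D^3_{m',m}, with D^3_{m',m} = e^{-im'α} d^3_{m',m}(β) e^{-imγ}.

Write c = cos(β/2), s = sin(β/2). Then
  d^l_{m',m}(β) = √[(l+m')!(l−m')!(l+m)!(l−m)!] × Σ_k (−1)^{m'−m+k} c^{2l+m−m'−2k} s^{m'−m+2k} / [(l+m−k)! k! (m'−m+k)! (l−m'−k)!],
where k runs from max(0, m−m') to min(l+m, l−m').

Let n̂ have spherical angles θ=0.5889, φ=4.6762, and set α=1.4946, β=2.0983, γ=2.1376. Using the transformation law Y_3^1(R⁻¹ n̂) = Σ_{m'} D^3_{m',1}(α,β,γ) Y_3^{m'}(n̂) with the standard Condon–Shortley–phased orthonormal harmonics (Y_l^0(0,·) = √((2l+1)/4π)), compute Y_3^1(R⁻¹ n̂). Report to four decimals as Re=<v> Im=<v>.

Re=-0.2128 Im=-0.3749

Need the full column D^3_{m',1} for m'=−3..3 at α=1.4946, β=2.0983, γ=2.1376.
cos(β/2)=0.498308, sin(β/2)=0.867000
d^3_{-3,1}: single k=4 term ⇒ +0.543398;  D = -0.380381+0.388061i
d^3_{-2,1}: k∈[3..4] ⇒ +0.510013 -0.771958 = -0.261945;  D = -0.172564-0.197070i
d^3_{-1,1}: k∈[2..4] ⇒ +0.278088 -1.122438 +0.424732 = -0.419619;  D = -0.335821+0.251603i
d^3_{0,1}: k∈[1..3] ⇒ +0.092278 -0.838037 +0.845637 = +0.099879;  D = -0.053629-0.084260i
d^3_{1,1}: k∈[0..2] ⇒ +0.015310 -0.370783 +0.841828 = +0.486356;  D = -0.428988+0.229152i
d^3_{2,1}: k∈[0..1] ⇒ -0.084238 +0.510013 = +0.425775;  D = +0.171439+0.389735i
d^3_{3,1}: single k=0 term ⇒ +0.179505;  D = +0.169336-0.059560i
Y_3^{m'}(θ=0.5889,φ=4.6762) and Σ D·Y over m':
  (-0.3804+0.3881i)·(+0.0077-0.0711i)  (-0.1726-0.1971i)·(-0.2615-0.0190i)  (-0.3358+0.2516i)·(-0.0160+0.4408i)  (-0.0536-0.0843i)·(+0.1419+0.0000i)  (-0.4290+0.2292i)·(+0.0160+0.4408i)  (+0.1714+0.3897i)·(-0.2615+0.0190i)  (+0.1693-0.0596i)·(-0.0077-0.0711i)
Y_3^1(R⁻¹ n̂) = -0.212775-0.374866i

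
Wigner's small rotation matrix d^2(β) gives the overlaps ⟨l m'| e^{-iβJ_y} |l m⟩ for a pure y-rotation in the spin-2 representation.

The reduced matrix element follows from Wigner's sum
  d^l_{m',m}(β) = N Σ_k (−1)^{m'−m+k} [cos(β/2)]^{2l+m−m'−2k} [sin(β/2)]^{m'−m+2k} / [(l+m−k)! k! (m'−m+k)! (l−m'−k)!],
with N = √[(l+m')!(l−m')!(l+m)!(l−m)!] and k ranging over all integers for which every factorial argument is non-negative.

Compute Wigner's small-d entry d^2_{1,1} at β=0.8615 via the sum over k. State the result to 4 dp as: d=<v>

d=0.2498

d^2_{1,1}(β=0.8615) via Wigner's sum:
Half-angle: c=0.908653, s=0.417552. N=√(6·1·6·1)=6.000000
k∈{0,1} keeps every argument non-negative
  k=0: (−1)^0·6.0000/(6)·0.9087^4·0.4176^0 = +0.681698
  k=1: (−1)^1·6.0000/(2)·0.9087^2·0.4176^2 = -0.431856
d^2_{1,1}(0.8615) = +0.681698 -0.431856 = +0.249842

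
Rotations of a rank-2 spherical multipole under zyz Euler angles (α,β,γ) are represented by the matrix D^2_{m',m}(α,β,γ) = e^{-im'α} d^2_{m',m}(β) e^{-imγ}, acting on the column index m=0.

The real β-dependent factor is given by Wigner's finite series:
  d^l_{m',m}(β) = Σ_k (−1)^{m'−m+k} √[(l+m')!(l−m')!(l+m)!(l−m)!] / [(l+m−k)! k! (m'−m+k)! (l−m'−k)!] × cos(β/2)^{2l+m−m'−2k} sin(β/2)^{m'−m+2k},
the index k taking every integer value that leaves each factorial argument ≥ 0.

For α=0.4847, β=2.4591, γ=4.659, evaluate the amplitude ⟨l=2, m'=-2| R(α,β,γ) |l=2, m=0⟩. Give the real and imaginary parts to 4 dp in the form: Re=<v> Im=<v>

First d^2_{-2,0}(β=2.4591), then the phase factors e^{-i(-2)α} and e^{-i(0)γ}:
With c≡cos(β/2)=0.334662 and s≡sin(β/2)=0.942338, N=[1·24·2·2]^{1/2}=9.797959
The bounds max(0,m−m')=2 and min(l+m,l−m')=2 give 1 term
  k=2: (−1)^0·9.7980/(4)·0.3347^2·0.9423^2 = +0.243614
d^2_{-2,0}(2.4591) = +0.243614
Attach z-rotation phases: D = e^{-i(-2)(0.4847)}·(+0.243614)·e^{-i(0)(4.659)} = +0.137835+0.200871i

Re=0.1378 Im=0.2009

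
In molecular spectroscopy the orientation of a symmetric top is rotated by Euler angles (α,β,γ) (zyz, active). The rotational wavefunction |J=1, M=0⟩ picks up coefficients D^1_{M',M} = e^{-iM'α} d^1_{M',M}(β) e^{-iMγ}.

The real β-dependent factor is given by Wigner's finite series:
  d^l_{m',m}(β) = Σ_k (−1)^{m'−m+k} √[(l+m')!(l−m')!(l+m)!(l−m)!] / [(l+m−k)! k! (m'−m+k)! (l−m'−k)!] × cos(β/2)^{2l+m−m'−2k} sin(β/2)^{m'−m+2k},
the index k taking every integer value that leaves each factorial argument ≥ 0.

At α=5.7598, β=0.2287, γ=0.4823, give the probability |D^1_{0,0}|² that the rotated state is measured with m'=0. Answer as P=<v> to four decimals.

First d^1_{0,0}(β=0.2287), then the phase factors e^{-i(0)α} and e^{-i(0)γ}:
Half-angle: c=0.993469, s=0.114101. N=√(1·1·1·1)=1.000000
Admissible k: 0..1 (factorial args all ≥0)
  k=0: (−1)^0·1.0000/(1)·0.9935^2·0.1141^0 = +0.986981
  k=1: (−1)^1·1.0000/(1)·0.9935^0·0.1141^2 = -0.013019
d^1_{0,0}(0.2287) = +0.986981 -0.013019 = +0.973962
|D^1_{0,0}|² = |d^1_{0,0}(β)|² = (+0.973962)² = 0.948602 (the z-rotation phases have unit modulus)

P=0.9486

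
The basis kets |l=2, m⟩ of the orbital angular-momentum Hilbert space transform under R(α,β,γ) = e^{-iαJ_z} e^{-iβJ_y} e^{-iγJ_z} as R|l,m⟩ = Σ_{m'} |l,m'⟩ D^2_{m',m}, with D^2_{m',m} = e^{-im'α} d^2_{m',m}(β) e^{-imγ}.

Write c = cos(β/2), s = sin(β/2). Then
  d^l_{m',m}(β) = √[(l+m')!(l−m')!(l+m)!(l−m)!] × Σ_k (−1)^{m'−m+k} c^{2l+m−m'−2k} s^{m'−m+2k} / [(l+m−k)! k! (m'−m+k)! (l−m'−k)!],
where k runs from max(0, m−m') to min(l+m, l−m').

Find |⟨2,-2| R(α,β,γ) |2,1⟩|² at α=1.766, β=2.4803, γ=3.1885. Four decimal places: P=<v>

D^2_{-2,1}(1.766,2.4803,3.1885) = e^{-i·-2·1.766}·d^2_{-2,1}(2.4803)·e^{-i·1·3.1885}. Compute d first:
With c≡cos(β/2)=0.324654 and s≡sin(β/2)=0.945833, N=[1·24·6·1]^{1/2}=12.000000
Admissible k: 3..3 (factorial args all ≥0)
  k=3: (−1)^0·12.0000/(6)·0.3247^1·0.9458^3 = +0.549407
d^2_{-2,1}(2.4803) = +0.549407
|D^2_{-2,1}|² = |d^2_{-2,1}(β)|² = (+0.549407)² = 0.301848 (the z-rotation phases have unit modulus)

P=0.3018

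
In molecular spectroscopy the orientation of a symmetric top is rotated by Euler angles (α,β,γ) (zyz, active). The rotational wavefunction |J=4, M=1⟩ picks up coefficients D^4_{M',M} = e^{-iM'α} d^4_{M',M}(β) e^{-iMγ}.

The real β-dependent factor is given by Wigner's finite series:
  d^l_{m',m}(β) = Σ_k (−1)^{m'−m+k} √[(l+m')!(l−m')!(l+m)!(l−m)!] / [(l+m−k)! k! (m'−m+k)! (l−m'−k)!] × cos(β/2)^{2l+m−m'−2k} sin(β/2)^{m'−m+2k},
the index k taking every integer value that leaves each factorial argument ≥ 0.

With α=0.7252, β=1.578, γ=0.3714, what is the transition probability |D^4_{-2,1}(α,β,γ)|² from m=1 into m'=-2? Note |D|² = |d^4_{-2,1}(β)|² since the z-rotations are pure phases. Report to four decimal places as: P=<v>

D^4_{-2,1}(0.7252,1.578,0.3714) = e^{-i·-2·0.7252}·d^4_{-2,1}(1.578)·e^{-i·1·0.3714}. Compute d first:
Half-angle: c=0.704555, s=0.709649. N=√(2·720·120·6)=1018.233765
k: max(0,(1)−(-2))=3 … min(4+(1),4−(-2))=5
  k=3: (−1)^0·1018.2338/(72)·0.7046^5·0.7096^3 = +0.877448
  k=4: (−1)^1·1018.2338/(48)·0.7046^3·0.7096^5 = -1.335272
  k=5: (−1)^2·1018.2338/(240)·0.7046^1·0.7096^7 = +0.270930
d^4_{-2,1}(1.578) = +0.877448 -1.335272 +0.270930 = -0.186894
|D^4_{-2,1}|² = |d^4_{-2,1}(β)|² = (-0.186894)² = 0.034929 (the z-rotation phases have unit modulus)

P=0.0349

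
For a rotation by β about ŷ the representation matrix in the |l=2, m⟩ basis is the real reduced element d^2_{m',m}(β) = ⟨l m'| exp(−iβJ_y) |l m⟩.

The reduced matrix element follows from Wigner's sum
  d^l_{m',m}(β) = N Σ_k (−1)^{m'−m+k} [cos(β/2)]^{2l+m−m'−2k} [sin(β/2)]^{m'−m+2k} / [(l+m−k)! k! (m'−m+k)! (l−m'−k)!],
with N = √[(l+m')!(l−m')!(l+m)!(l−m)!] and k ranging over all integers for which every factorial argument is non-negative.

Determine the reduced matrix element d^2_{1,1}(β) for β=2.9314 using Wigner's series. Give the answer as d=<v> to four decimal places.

d=-0.0325

d^2_{1,1}(β=2.9314) via Wigner's sum:
Half-angle: c=0.104903, s=0.994482. N=√(6·1·6·1)=6.000000
Admissible k: 0..1 (factorial args all ≥0)
  k=0: (−1)^0·6.0000/(6)·0.1049^4·0.9945^0 = +0.000121
  k=1: (−1)^1·6.0000/(2)·0.1049^2·0.9945^2 = -0.032651
d^2_{1,1}(2.9314) = +0.000121 -0.032651 = -0.032529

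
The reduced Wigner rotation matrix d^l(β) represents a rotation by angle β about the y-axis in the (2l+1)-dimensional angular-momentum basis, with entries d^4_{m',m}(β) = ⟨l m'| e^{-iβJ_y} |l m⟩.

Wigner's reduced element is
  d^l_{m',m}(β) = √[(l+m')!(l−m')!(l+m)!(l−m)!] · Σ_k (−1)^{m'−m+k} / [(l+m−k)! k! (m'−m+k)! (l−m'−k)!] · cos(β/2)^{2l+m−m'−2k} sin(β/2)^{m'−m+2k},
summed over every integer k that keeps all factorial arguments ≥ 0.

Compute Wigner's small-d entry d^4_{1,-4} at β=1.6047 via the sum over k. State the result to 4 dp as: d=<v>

d^4_{1,-4}(β=1.6047) via Wigner's sum:
Half-angle: c=0.695019, s=0.718991. N=√(120·6·1·40320)=5387.986637
k∈{0} keeps every argument non-negative
  k=0: (−1)^5·5387.9866/(720)·0.6950^3·0.7190^5 = -0.482728
d^4_{1,-4}(1.6047) = -0.482728

d=-0.4827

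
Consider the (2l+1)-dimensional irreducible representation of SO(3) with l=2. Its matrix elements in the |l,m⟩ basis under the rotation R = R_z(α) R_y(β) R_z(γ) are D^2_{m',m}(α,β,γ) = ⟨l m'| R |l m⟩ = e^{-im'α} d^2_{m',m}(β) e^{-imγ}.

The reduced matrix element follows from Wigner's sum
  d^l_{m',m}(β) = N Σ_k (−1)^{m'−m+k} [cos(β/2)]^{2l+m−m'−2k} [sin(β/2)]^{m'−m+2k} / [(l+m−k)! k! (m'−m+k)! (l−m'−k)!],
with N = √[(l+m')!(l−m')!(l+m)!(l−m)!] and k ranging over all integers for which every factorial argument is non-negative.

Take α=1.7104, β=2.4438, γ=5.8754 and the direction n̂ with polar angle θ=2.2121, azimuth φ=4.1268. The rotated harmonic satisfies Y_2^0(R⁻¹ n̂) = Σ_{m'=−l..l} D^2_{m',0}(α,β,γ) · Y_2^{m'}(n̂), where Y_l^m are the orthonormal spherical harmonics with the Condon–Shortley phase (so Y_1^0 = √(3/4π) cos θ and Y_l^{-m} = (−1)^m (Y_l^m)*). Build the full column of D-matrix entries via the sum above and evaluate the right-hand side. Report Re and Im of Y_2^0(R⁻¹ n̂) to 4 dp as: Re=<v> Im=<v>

Need the full column D^2_{m',0} for m'=−2..2 at α=1.7104, β=2.4438, γ=5.8754.
cos(β/2)=0.341861, sin(β/2)=0.939751
d^2_{-2,0}: single k=2 term ⇒ +0.252813;  D = -0.243023-0.069674i
d^2_{-1,0}: k∈[1..2] ⇒ +0.091968 -0.694965 = -0.602997;  D = +0.083907-0.597130i
d^2_{0,0}: k∈[0..2] ⇒ +0.013658 -0.412842 +0.779921 = +0.380737;  D = +0.380737+0.000000i
d^2_{1,0}: k∈[0..1] ⇒ -0.091968 +0.694965 = +0.602997;  D = -0.083907-0.597130i
d^2_{2,0}: single k=0 term ⇒ +0.252813;  D = -0.243023+0.069674i
Y_2^{m'}(θ=2.2121,φ=4.1268) and Σ D·Y over m':
  (-0.2430-0.0697i)·(-0.0965-0.2285i)  (+0.0839-0.5971i)·(+0.2047-0.3086i)  (+0.3807+0.0000i)·(+0.0232+0.0000i)  (-0.0839-0.5971i)·(-0.2047-0.3086i)  (-0.2430+0.0697i)·(-0.0965+0.2285i)
Y_2^0(R⁻¹ n̂) = -0.310336+0.000000i

Re=-0.3103 Im=0.0000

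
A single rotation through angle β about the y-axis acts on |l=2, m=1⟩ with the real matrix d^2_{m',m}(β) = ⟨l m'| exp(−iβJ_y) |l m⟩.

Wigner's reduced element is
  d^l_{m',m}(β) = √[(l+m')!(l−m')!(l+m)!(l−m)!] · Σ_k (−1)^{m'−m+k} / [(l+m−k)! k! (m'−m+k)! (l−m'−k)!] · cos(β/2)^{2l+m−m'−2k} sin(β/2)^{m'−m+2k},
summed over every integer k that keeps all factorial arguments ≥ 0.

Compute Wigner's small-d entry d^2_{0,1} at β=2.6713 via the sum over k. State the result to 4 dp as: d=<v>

d^2_{0,1}(β=2.6713) via Wigner's sum:
c=cos(2.6713/2)=0.232985, s=sin(2.6713/2)=0.972480; N=√[2·2·6·1]=4.898979
k: max(0,(1)−(0))=1 … min(2+(1),2−(0))=2
  k=1: (−1)^0·4.8990/(2)·0.2330^3·0.9725^1 = +0.030126
  k=2: (−1)^1·4.8990/(2)·0.2330^1·0.9725^3 = -0.524864
d^2_{0,1}(2.6713) = +0.030126 -0.524864 = -0.494738

d=-0.4947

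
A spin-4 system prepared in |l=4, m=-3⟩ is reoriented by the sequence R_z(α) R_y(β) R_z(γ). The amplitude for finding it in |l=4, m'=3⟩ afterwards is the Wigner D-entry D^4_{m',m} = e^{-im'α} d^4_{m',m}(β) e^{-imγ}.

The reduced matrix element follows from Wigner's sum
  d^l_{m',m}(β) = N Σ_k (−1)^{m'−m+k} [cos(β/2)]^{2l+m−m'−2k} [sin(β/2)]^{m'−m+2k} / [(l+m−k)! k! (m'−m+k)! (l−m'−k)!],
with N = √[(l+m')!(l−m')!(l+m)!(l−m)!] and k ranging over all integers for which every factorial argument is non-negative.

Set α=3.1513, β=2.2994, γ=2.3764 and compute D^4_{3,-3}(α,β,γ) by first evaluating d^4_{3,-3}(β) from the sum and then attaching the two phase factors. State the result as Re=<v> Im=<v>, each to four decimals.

Re=-0.1332 Im=-0.1418

First d^4_{3,-3}(β=2.2994), then the phase factors e^{-i(3)α} and e^{-i(-3)γ}:
Half-angle: c=0.408761, s=0.912641. N=√(5040·1·1·5040)=5040.000000
k∈{0,1} keeps every argument non-negative
  k=0: (−1)^6·5040.0000/(720)·0.4088^2·0.9126^6 = +0.675831
  k=1: (−1)^7·5040.0000/(5040)·0.4088^0·0.9126^8 = -0.481284
d^4_{3,-3}(2.2994) = +0.675831 -0.481284 = +0.194548
D = (-0.999576+0.029118i)·(+0.194548)·(+0.662972+0.748644i) = -0.133166-0.141830i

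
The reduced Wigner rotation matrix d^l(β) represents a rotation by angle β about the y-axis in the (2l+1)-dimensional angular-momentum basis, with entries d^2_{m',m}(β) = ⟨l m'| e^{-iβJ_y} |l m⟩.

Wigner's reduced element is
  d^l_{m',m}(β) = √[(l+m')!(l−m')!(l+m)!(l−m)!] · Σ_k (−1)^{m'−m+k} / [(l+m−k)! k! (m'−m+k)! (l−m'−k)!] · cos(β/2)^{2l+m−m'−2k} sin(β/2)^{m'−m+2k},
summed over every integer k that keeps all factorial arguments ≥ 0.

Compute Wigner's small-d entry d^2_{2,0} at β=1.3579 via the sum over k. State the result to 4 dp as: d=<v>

d=0.5850

d^2_{2,0}(β=1.3579) via Wigner's sum:
Half-angle: c=0.778233, s=0.627976. N=√(24·1·2·2)=9.797959
The bounds max(0,m−m')=0 and min(l+m,l−m')=0 give 1 term
  k=0: (−1)^2·9.7980/(4)·0.7782^2·0.6280^2 = +0.585034
d^2_{2,0}(1.3579) = +0.585034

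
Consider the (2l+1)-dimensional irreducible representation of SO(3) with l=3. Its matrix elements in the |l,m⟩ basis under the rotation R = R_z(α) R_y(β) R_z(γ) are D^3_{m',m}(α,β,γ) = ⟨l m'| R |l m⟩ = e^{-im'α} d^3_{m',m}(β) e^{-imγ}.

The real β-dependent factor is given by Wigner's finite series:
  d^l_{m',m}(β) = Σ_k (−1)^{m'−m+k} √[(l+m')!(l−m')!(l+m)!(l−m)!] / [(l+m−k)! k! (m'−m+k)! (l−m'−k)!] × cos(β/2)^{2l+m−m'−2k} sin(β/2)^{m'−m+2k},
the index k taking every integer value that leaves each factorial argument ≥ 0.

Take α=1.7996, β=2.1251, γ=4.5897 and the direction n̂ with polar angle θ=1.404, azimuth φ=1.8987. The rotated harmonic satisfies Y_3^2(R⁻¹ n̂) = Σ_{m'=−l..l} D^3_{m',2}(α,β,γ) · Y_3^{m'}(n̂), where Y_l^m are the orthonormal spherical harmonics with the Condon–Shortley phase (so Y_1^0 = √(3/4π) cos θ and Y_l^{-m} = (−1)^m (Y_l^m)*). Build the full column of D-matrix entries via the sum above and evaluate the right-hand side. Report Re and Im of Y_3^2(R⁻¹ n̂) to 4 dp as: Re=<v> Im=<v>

Re=-0.3370 Im=0.0166

Need the full column D^3_{m',2} for m'=−3..3 at α=1.7996, β=2.1251, γ=4.5897.
cos(β/2)=0.486646, sin(β/2)=0.873599
d^3_{-3,2}: single k=5 term ⇒ +0.606527;  D = -0.486852+0.361732i
d^3_{-2,2}: k∈[4..5] ⇒ +0.689676 -0.444502 = +0.245175;  D = +0.187047+0.158505i
d^3_{-1,2}: k∈[3..4] ⇒ +0.485966 -0.783023 = -0.297057;  D = -0.135639+0.264281i
d^3_{0,2}: k∈[2..3] ⇒ +0.234443 -0.755503 = -0.521059;  D = +0.505451+0.126577i
d^3_{1,2}: k∈[1..2] ⇒ +0.075401 -0.485966 = -0.410565;  D = +0.006805-0.410509i
d^3_{2,2}: k∈[0..1] ⇒ +0.013282 -0.214016 = -0.200734;  D = -0.196230+0.042283i
d^3_{3,2}: single k=0 term ⇒ -0.058405;  D = +0.024932+0.052817i
Y_3^{m'}(θ=1.404,φ=1.8987) and Σ D·Y over m':
  (-0.4869+0.3617i)·(+0.3331+0.2216i)  (+0.1870+0.1585i)·(-0.1308+0.1006i)  (-0.1356+0.2643i)·(+0.0885+0.2601i)  (+0.5055+0.1266i)·(-0.1773+0.0000i)  (+0.0068-0.4105i)·(-0.0885+0.2601i)  (-0.1962+0.0423i)·(-0.1308-0.1006i)  (+0.0249+0.0528i)·(-0.3331+0.2216i)
Y_3^2(R⁻¹ n̂) = -0.337042+0.016587i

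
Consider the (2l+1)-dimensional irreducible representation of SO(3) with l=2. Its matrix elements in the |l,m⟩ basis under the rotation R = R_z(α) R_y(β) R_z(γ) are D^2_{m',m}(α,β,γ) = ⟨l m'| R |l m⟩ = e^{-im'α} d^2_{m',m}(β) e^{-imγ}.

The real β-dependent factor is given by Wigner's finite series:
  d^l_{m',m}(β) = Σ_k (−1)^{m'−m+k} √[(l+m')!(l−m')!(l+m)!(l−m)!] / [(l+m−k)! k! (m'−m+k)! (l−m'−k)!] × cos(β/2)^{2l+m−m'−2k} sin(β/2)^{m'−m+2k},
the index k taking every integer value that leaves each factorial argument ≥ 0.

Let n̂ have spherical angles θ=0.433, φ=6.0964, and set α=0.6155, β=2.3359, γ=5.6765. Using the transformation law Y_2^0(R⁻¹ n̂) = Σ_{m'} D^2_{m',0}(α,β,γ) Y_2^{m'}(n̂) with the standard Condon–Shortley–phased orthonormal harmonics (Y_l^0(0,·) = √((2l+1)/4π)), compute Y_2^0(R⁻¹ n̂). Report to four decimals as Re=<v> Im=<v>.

Re=-0.1498 Im=0.0000

Need the full column D^2_{m',0} for m'=−2..2 at α=0.6155, β=2.3359, γ=5.6765.
cos(β/2)=0.392038, sin(β/2)=0.919949
d^2_{-2,0}: single k=2 term ⇒ +0.318611;  D = +0.106191+0.300393i
d^2_{-1,0}: k∈[1..2] ⇒ +0.135777 -0.747645 = -0.611868;  D = -0.499581-0.353272i
d^2_{0,0}: k∈[0..2] ⇒ +0.023622 -0.520289 +0.716234 = +0.219567;  D = +0.219567+0.000000i
d^2_{1,0}: k∈[0..1] ⇒ -0.135777 +0.747645 = +0.611868;  D = +0.499581-0.353272i
d^2_{2,0}: single k=0 term ⇒ +0.318611;  D = +0.106191-0.300393i
Y_2^{m'}(θ=0.433,φ=6.0964) and Σ D·Y over m':
  (+0.1062+0.3004i)·(+0.0633+0.0248i)  (-0.4996-0.3533i)·(+0.2891+0.0546i)  (+0.2196+0.0000i)·(+0.4642+0.0000i)  (+0.4996-0.3533i)·(-0.2891+0.0546i)  (+0.1062-0.3004i)·(+0.0633-0.0248i)
Y_2^0(R⁻¹ n̂) = -0.149816-0.000000i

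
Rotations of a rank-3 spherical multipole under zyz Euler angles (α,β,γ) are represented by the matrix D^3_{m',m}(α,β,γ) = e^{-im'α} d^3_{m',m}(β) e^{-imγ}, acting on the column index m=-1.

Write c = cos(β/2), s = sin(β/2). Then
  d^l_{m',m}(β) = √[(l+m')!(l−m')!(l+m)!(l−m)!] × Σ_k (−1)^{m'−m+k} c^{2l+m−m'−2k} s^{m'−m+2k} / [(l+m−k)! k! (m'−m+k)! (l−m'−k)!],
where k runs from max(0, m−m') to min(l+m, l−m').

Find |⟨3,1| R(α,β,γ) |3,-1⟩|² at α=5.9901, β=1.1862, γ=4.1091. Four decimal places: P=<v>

D^3_{1,-1}(5.9901,1.1862,4.1091) = e^{-i·1·5.9901}·d^3_{1,-1}(1.1862)·e^{-i·-1·4.1091}. Compute d first:
Half-angle: c=0.829212, s=0.558934. N=√(24·2·2·24)=48.000000
Admissible k: 0..2 (factorial args all ≥0)
  k=0: (−1)^2·48.0000/(8)·0.8292^4·0.5589^2 = +0.886207
  k=1: (−1)^3·48.0000/(6)·0.8292^2·0.5589^4 = -0.536864
  k=2: (−1)^4·48.0000/(48)·0.8292^0·0.5589^6 = +0.030490
d^3_{1,-1}(1.1862) = +0.886207 -0.536864 +0.030490 = +0.379833
|D^3_{1,-1}|² = |d^3_{1,-1}(β)|² = (+0.379833)² = 0.144273 (the z-rotation phases have unit modulus)

P=0.1443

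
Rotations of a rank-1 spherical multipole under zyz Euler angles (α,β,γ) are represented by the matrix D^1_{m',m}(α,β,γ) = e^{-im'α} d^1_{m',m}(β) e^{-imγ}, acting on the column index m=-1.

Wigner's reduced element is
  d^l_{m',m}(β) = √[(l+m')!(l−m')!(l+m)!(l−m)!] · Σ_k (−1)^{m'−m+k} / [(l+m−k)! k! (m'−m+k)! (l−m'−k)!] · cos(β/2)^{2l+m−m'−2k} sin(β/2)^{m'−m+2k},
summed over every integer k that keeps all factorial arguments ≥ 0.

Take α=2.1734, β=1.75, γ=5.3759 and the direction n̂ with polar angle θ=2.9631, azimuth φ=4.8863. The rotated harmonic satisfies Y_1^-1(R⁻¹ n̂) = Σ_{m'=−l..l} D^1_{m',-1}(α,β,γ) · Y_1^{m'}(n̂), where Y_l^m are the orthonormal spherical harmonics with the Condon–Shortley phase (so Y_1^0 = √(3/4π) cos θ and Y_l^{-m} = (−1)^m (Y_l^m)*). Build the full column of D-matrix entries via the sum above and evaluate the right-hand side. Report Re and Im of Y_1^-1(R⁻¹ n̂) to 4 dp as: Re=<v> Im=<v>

Need the full column D^1_{m',-1} for m'=−1..1 at α=2.1734, β=1.75, γ=5.3759.
cos(β/2)=0.640997, sin(β/2)=0.767544
d^1_{-1,-1}: single k=0 term ⇒ +0.410877;  D = +0.123259+0.391953i
d^1_{0,-1}: single k=0 term ⇒ -0.695783;  D = -0.428524+0.548162i
d^1_{1,-1}: single k=0 term ⇒ +0.589123;  D = -0.588031-0.035860i
Y_1^{m'}(θ=2.9631,φ=4.8863) and Σ D·Y over m':
  (+0.1233+0.3920i)·(+0.0106+0.0604i)  (-0.4285+0.5482i)·(-0.4808+0.0000i)  (-0.5880-0.0359i)·(-0.0106+0.0604i)
Y_1^-1(R⁻¹ n̂) = +0.192087-0.287117i

Re=0.1921 Im=-0.2871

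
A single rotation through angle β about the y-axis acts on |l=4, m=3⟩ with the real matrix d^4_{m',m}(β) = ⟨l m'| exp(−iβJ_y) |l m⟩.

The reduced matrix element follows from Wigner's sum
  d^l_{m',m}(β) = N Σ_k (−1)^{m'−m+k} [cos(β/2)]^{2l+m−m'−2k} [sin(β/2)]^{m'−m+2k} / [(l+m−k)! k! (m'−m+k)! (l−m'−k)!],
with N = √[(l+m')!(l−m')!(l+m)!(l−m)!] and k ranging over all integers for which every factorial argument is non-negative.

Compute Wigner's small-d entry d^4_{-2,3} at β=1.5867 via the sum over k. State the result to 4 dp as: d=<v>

d=0.4673

d^4_{-2,3}(β=1.5867) via Wigner's sum:
With c≡cos(β/2)=0.701462 and s≡sin(β/2)=0.712707, N=[2·720·5040·1]^{1/2}=2693.993318
The bounds max(0,m−m')=5 and min(l+m,l−m')=6 give 2 terms
  k=5: (−1)^0·2693.9933/(240)·0.7015^3·0.7127^5 = +0.712447
  k=6: (−1)^1·2693.9933/(720)·0.7015^1·0.7127^7 = -0.245158
d^4_{-2,3}(1.5867) = +0.712447 -0.245158 = +0.467289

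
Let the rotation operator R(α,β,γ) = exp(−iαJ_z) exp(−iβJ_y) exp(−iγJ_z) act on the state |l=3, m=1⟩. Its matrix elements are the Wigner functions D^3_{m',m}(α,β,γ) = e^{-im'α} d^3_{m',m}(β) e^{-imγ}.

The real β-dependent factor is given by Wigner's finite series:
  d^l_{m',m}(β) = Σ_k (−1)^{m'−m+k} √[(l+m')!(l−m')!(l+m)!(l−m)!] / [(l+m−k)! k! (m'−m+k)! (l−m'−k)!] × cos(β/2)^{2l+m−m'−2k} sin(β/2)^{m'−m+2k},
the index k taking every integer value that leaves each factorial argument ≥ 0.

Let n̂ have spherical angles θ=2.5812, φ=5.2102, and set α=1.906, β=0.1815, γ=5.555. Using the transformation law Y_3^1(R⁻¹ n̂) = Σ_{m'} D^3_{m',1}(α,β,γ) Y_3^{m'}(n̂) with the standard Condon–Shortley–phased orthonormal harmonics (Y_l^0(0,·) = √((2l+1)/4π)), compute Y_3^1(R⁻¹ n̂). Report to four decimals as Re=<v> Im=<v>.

Re=0.2282 Im=0.3265

Need the full column D^3_{m',1} for m'=−3..3 at α=1.906, β=0.1815, γ=5.555.
cos(β/2)=0.995885, sin(β/2)=0.090625
d^3_{-3,1}: single k=4 term ⇒ +0.000259;  D = +0.000256+0.000042i
d^3_{-2,1}: k∈[3..4] ⇒ +0.004650 -0.000019 = +0.004630;  D = -0.000793-0.004562i
d^3_{-1,1}: k∈[2..4] ⇒ +0.048472 -0.000535 +0.000001 = +0.047937;  D = -0.041897+0.023293i
d^3_{0,1}: k∈[1..3] ⇒ +0.307530 -0.007640 +0.000021 = +0.299911;  D = +0.223848+0.199596i
d^3_{1,1}: k∈[0..2] ⇒ +0.975563 -0.064629 +0.000401 = +0.911335;  D = +0.348991-0.841865i
d^3_{2,1}: k∈[0..1] ⇒ -0.280735 +0.004650 = -0.276085;  D = +0.275625+0.015943i
d^3_{3,1}: single k=0 term ⇒ +0.031288;  D = +0.008569+0.030092i
Y_3^{m'}(θ=2.5812,φ=5.2102) and Σ D·Y over m':
  (+0.0003+0.0000i)·(-0.0625-0.0048i)  (-0.0008-0.0046i)·(+0.1330-0.2052i)  (-0.0419+0.0233i)·(+0.2122+0.3905i)  (+0.2238+0.1996i)·(-0.1857+0.0000i)  (+0.3490-0.8419i)·(-0.2122+0.3905i)  (+0.2756+0.0159i)·(+0.1330+0.2052i)  (+0.0086+0.0301i)·(+0.0625-0.0048i)
Y_3^1(R⁻¹ n̂) = +0.228161+0.326549i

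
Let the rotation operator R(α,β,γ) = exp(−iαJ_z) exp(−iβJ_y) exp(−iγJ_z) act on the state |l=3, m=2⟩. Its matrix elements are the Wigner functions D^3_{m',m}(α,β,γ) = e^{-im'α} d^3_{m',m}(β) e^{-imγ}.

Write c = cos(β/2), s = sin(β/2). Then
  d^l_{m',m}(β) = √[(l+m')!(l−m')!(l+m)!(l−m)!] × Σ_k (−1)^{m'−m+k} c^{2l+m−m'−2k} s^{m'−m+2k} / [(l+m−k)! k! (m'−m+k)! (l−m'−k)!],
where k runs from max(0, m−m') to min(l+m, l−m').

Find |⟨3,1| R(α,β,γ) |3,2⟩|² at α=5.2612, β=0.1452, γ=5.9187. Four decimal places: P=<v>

P=0.0502

Split into d^3_{1,2}(β=0.1452) × two z-phases.
Half-angle: c=0.997366, s=0.072536. N=√(24·2·120·1)=75.894664
k: max(0,(2)−(1))=1 … min(3+(2),3−(1))=2
  k=1: (−1)^0·75.8947/(24)·0.9974^5·0.0725^1 = +0.226374
  k=2: (−1)^1·75.8947/(12)·0.9974^3·0.0725^3 = -0.002395
d^3_{1,2}(0.1452) = +0.226374 -0.002395 = +0.223980
|D^3_{1,2}|² = |d^3_{1,2}(β)|² = (+0.223980)² = 0.050167 (the z-rotation phases have unit modulus)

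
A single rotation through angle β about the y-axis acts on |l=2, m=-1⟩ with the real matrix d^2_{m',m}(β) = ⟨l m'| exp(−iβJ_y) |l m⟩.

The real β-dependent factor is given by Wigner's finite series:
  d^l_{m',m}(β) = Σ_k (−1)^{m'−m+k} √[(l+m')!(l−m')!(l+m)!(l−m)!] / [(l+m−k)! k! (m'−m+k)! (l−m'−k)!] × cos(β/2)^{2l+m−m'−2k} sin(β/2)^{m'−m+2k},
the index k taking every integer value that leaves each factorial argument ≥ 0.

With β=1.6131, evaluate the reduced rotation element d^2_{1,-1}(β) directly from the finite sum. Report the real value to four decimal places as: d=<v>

d=0.4771

d^2_{1,-1}(β=1.6131) via Wigner's sum:
Half-angle: c=0.691993, s=0.721904. N=√(6·1·1·6)=6.000000
The bounds max(0,m−m')=0 and min(l+m,l−m')=1 give 2 terms
  k=0: (−1)^2·6.0000/(2)·0.6920^2·0.7219^2 = +0.748659
  k=1: (−1)^3·6.0000/(6)·0.6920^0·0.7219^4 = -0.271593
d^2_{1,-1}(1.6131) = +0.748659 -0.271593 = +0.477066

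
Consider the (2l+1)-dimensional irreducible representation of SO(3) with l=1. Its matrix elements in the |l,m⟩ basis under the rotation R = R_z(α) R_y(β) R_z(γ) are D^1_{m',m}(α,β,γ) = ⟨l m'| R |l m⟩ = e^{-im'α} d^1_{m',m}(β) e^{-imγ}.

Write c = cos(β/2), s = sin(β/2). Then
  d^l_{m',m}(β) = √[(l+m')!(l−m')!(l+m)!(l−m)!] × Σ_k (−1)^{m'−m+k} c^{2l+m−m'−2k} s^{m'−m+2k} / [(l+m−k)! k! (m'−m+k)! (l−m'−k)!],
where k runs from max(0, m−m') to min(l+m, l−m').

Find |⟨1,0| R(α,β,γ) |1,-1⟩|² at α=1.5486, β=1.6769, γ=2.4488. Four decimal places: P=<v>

First d^1_{0,-1}(β=1.6769), then the phase factors e^{-i(0)α} and e^{-i(-1)γ}:
Half-angle: c=0.668616, s=0.743608. N=√(1·1·1·2)=1.414214
k: max(0,(-1)−(0))=0 … min(1+(-1),1−(0))=0
  k=0: (−1)^1·1.4142/(1)·0.6686^1·0.7436^1 = -0.703130
d^1_{0,-1}(1.6769) = -0.703130
|D^1_{0,-1}|² = |d^1_{0,-1}(β)|² = (-0.703130)² = 0.494392 (the z-rotation phases have unit modulus)

P=0.4944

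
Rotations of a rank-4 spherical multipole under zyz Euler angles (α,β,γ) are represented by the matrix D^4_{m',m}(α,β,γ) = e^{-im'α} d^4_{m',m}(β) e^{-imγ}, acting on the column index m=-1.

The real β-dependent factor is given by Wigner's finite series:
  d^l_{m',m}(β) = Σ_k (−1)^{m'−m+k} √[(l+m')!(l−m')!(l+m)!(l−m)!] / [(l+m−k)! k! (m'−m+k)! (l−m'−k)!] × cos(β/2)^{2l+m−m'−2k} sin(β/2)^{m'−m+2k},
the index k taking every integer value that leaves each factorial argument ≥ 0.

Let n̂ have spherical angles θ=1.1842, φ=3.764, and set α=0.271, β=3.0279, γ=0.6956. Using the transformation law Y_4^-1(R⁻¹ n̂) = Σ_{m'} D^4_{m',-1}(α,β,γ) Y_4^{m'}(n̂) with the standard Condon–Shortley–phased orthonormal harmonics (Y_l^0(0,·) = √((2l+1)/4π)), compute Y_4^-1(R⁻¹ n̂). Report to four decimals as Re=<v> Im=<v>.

Re=0.1366 Im=0.2472

Need the full column D^4_{m',-1} for m'=−4..4 at α=0.271, β=3.0279, γ=0.6956.
cos(β/2)=0.056816, sin(β/2)=0.998385
d^4_{-4,-1}: single k=3 term ⇒ +0.000004;  D = -0.000001+0.000004i
d^4_{-3,-1}: k∈[2..3] ⇒ +0.000000 -0.000137 = -0.000137;  D = -0.000008-0.000136i
d^4_{-2,-1}: k∈[1..3] ⇒ +0.000000 -0.000012 +0.002573 = +0.002560;  D = +0.000837+0.002420i
d^4_{-1,-1}: k∈[0..3] ⇒ +0.000000 -0.000001 +0.000311 -0.031969 = -0.031659;  D = -0.017985-0.026054i
d^4_{0,-1}: k∈[0..3] ⇒ -0.000000 +0.000016 -0.004882 +0.251228 = +0.246363;  D = +0.189125+0.157881i
d^4_{1,-1}: k∈[0..3] ⇒ +0.000000 -0.000311 +0.047953 -0.987150 = -0.939508;  D = -0.856083-0.387036i
d^4_{2,-1}: k∈[0..2] ⇒ -0.000008 +0.003859 -0.238336 = -0.234485;  D = -0.231725-0.035875i
d^4_{3,-1}: k∈[0..1] ⇒ +0.000137 -0.025374 = -0.025237;  D = -0.025064+0.002956i
d^4_{4,-1}: single k=0 term ⇒ -0.001361;  D = -0.001260+0.000516i
Y_4^{m'}(θ=1.1842,φ=3.764) and Σ D·Y over m':
  (-0.0000+0.0000i)·(-0.2589-0.1976i)  (-0.0000-0.0001i)·(+0.1095+0.3586i)  (+0.0008+0.0024i)·(-0.0004+0.0013i)  (-0.0180-0.0261i)·(+0.2691-0.1931i)  (+0.1891+0.1579i)·(-0.0590+0.0000i)  (-0.8561-0.3870i)·(-0.2691-0.1931i)  (-0.2317-0.0359i)·(-0.0004-0.0013i)  (-0.0251+0.0030i)·(-0.1095+0.3586i)  (-0.0013+0.0005i)·(-0.2589+0.1976i)
Y_4^-1(R⁻¹ n̂) = +0.136633+0.247230i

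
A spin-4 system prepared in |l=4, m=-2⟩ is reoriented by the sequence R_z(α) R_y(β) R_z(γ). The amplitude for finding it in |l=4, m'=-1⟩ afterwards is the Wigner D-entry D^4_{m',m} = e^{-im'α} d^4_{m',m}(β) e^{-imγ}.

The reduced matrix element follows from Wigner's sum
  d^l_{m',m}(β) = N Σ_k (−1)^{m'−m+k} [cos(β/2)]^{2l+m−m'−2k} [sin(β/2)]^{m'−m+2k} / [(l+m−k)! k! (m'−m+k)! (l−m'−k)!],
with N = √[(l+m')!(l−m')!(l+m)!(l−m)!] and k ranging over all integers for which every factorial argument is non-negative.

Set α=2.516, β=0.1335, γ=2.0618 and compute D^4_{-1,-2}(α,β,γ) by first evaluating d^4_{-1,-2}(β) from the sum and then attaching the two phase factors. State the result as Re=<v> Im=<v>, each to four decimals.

Re=-0.2553 Im=-0.0950

D^4_{-1,-2}(2.516,0.1335,2.0618) = e^{-i·-1·2.516}·d^4_{-1,-2}(0.1335)·e^{-i·-2·2.0618}. Compute d first:
c=cos(0.1335/2)=0.997773, s=sin(0.1335/2)=0.066700; N=√[6·120·2·720]=1018.233765
Admissible k: 0..2 (factorial args all ≥0)
  k=0: (−1)^1·1018.2338/(240)·0.9978^7·0.0667^1 = -0.278604
  k=1: (−1)^2·1018.2338/(48)·0.9978^5·0.0667^3 = +0.006225
  k=2: (−1)^3·1018.2338/(72)·0.9978^3·0.0667^5 = -0.000019
d^4_{-1,-2}(0.1335) = -0.278604 +0.006225 -0.000019 = -0.272397
Attach z-rotation phases: D = e^{-i(-1)(2.516)}·(-0.272397)·e^{-i(-2)(2.0618)} = -0.255278-0.095044i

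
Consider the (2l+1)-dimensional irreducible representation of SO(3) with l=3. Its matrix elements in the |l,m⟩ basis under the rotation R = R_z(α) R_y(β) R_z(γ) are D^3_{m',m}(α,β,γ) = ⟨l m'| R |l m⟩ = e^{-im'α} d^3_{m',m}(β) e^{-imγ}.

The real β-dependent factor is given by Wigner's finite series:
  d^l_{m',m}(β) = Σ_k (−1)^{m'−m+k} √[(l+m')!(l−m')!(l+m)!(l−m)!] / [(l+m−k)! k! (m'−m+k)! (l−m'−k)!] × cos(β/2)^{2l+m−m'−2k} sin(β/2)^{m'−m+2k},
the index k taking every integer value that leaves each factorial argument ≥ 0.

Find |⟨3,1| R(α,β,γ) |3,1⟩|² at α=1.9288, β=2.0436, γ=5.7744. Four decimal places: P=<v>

Split into d^3_{1,1}(β=2.0436) × two z-phases.
With c≡cos(β/2)=0.521831 and s≡sin(β/2)=0.853049, N=[24·2·24·2]^{1/2}=48.000000
k: max(0,(1)−(1))=0 … min(3+(1),3−(1))=2
  k=0: (−1)^0·48.0000/(48)·0.5218^6·0.8530^0 = +0.020192
  k=1: (−1)^1·48.0000/(6)·0.5218^4·0.8530^2 = -0.431676
  k=2: (−1)^2·48.0000/(8)·0.5218^2·0.8530^4 = +0.865181
d^3_{1,1}(2.0436) = +0.020192 -0.431676 +0.865181 = +0.453696
|D^3_{1,1}|² = |d^3_{1,1}(β)|² = (+0.453696)² = 0.205841 (the z-rotation phases have unit modulus)

P=0.2058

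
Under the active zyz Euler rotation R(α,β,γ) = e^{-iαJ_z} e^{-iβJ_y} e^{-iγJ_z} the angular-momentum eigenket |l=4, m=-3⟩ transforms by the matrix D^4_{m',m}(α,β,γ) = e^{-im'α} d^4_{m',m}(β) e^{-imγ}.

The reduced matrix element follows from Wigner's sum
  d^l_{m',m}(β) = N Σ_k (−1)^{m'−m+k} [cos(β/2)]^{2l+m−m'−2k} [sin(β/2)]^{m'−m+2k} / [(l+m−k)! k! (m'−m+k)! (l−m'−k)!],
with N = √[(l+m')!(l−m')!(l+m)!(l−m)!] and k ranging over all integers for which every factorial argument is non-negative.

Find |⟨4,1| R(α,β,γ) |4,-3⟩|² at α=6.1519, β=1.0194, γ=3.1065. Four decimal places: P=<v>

P=0.1251

Split into d^4_{1,-3}(β=1.0194) × two z-phases.
With c≡cos(β/2)=0.872891 and s≡sin(β/2)=0.487915, N=[120·6·1·5040]^{1/2}=1904.940944
k: max(0,(-3)−(1))=0 … min(4+(-3),4−(1))=1
  k=0: (−1)^4·1904.9409/(144)·0.8729^4·0.4879^4 = +0.435248
  k=1: (−1)^5·1904.9409/(240)·0.8729^2·0.4879^6 = -0.081594
d^4_{1,-3}(1.0194) = +0.435248 -0.081594 = +0.353654
|D^4_{1,-3}|² = |d^4_{1,-3}(β)|² = (+0.353654)² = 0.125071 (the z-rotation phases have unit modulus)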